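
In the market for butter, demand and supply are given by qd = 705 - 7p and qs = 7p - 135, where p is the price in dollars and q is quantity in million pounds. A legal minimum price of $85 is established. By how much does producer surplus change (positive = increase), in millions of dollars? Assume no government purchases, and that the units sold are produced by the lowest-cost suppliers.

562.5

Setting quantity demanded equal to quantity supplied, 705 - 7p = 7p - 135, gives p* = 60 and q* = 285.
Since 85 > 60, the floor is binding.
At p = 85: qd = 705 - 7·85 = 110 and qs = 7·85 - 135 = 460.
Producer surplus without the control is ½ · (60 - 135/7) · 285 = 81225/14.
With the floor, 110 units are sold at 85. The supply price at q = 110 is 35, so PS = ½ · [(85 - 135/7) + (85 - 35)] · 110 = 44550/7.
Change in producer surplus = 44550/7 - 81225/14 = 562.5.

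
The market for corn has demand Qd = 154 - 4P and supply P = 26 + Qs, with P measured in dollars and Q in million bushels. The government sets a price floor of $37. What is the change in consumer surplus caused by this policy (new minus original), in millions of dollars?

-8

Rearranging supply gives Qs = P - 26. Setting quantity demanded equal to quantity supplied, 154 - 4P = P - 26, gives P* = 36 and Q* = 10.
Since 37 > 36, the floor is binding.
At P = 37: Qd = 154 - 4·37 = 6 and Qs = 37 - 26 = 11.
Consumer surplus without the control is ½ · (38.5 - 36) · 10 = 12.5.
With the floor, consumers buy 6 units at 37, so CS = ½ · (38.5 - 37) · 6 = 4.5.
Change in consumer surplus = 4.5 - 12.5 = -8.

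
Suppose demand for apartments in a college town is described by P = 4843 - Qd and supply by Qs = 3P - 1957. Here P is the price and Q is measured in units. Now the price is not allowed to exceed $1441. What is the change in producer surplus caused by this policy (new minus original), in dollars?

-713415.5

Rearranging demand gives Qd = 4843 - P. In a free market, 4843 - P = 3P - 1957 gives the equilibrium P* = 1700, Q* = 3143.
The ceiling of 1441 is below the equilibrium price 1700, so it binds.
At P = 1441: Qd = 4843 - 1441 = 3402 and Qs = 3·1441 - 1957 = 2366.
Producer surplus without the control is ½ · (1700 - 1957/3) · 3143 = 9878449/6.
With the ceiling, producers sell 2366 units at 1441, so PS = ½ · (1441 - 1957/3) · 2366 = 2798978/3.
Change in producer surplus = 2798978/3 - 9878449/6 = -713415.5.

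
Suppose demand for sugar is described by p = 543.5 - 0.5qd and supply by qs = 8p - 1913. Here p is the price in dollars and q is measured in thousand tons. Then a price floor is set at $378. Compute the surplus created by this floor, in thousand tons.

Rearranging demand gives qd = 1087 - 2p. In a free market, 1087 - 2p = 8p - 1913 gives the equilibrium p* = 300, q* = 487.
Because the floor (378) lies above the market-clearing price, it is binding.
At p = 378: qd = 1087 - 2·378 = 331 and qs = 8·378 - 1913 = 1111.
Surplus = qs - qd = 1111 - 331 = 780.

780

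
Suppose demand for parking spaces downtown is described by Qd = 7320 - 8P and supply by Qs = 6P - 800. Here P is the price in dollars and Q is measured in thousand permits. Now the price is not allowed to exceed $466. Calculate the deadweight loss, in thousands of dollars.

Equilibrium: 7320 - 8P = 6P - 800, so 8120 = 14P and P* = 580, Q* = 2680.
The ceiling of 466 is below the equilibrium price 580, so it binds.
At P = 466: Qd = 7320 - 8·466 = 3592 and Qs = 6·466 - 800 = 1996.
Quantity traded falls to 1996. At Q = 1996 the demand price is (7320 - 1996)/8 = 665.5 and the supply price is (800 + 1996)/6 = 466.
Deadweight loss = ½ · (665.5 - 466) · (2680 - 1996) = ½ · 199.5 · 684 = 68229.

68229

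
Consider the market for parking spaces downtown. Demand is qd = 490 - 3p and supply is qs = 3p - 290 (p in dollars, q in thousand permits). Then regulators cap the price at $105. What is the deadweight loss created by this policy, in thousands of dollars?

1875

Without the control the market clears where 490 - 3p = 3p - 290, i.e. p* = 130 and q* = 100.
Because the ceiling (105) lies below the market-clearing price, it is binding.
At p = 105: qd = 490 - 3·105 = 175 and qs = 3·105 - 290 = 25.
Quantity traded falls to 25. At q = 25 the demand price is (490 - 25)/3 = 155 and the supply price is (290 + 25)/3 = 105.
Deadweight loss = ½ · (155 - 105) · (100 - 25) = ½ · 50 · 75 = 1875.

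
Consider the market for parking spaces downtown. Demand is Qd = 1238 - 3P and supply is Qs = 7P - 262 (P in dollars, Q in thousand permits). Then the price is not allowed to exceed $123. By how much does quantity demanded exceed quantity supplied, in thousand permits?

In a free market, 1238 - 3P = 7P - 262 gives the equilibrium P* = 150, Q* = 788.
The ceiling of 123 is below the equilibrium price 150, so it binds.
At P = 123: Qd = 1238 - 3·123 = 869 and Qs = 7·123 - 262 = 599.
Shortage = Qd - Qs = 869 - 599 = 270.

270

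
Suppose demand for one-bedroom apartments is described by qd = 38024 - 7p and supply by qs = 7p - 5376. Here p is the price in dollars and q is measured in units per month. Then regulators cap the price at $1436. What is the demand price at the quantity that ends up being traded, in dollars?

In a free market, 38024 - 7p = 7p - 5376 gives the equilibrium p* = 3100, q* = 16324.
Since 1436 < 3100, the ceiling is binding.
At p = 1436: qd = 38024 - 7·1436 = 27972 and qs = 7·1436 - 5376 = 4676.
Only 4676 units reach the market. On the demand curve, the marginal buyer's willingness to pay at q = 4676 is (38024 - 4676)/7 = 4764.

4764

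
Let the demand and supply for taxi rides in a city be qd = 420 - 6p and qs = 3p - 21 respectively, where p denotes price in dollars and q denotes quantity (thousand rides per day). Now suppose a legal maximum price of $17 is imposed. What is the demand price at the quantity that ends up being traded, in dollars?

65

In a free market, 420 - 6p = 3p - 21 gives the equilibrium p* = 49, q* = 126.
Because the ceiling (17) lies below the market-clearing price, it is binding.
At p = 17: qd = 420 - 6·17 = 318 and qs = 3·17 - 21 = 30.
Only 30 units reach the market. On the demand curve, the marginal buyer's willingness to pay at q = 30 is (420 - 30)/6 = 65.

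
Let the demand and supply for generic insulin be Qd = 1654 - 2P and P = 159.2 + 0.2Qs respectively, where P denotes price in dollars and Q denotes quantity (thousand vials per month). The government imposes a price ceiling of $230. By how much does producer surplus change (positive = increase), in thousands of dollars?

Rearranging supply gives Qs = 5P - 796. Without the control the market clears where 1654 - 2P = 5P - 796, i.e. P* = 350 and Q* = 954.
The ceiling of 230 is below the equilibrium price 350, so it binds.
At P = 230: Qd = 1654 - 2·230 = 1194 and Qs = 5·230 - 796 = 354.
Producer surplus without the control is ½ · (350 - 159.2) · 954 = 91011.6.
With the ceiling, producers sell 354 units at 230, so PS = ½ · (230 - 159.2) · 354 = 12531.6.
Change in producer surplus = 12531.6 - 91011.6 = -78480.

-78480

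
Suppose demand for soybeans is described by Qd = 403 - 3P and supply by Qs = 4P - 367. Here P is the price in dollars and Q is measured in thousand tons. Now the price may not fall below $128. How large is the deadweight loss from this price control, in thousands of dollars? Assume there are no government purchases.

850.5

In a free market, 403 - 3P = 4P - 367 gives the equilibrium P* = 110, Q* = 73.
Since 128 > 110, the floor is binding.
At P = 128: Qd = 403 - 3·128 = 19 and Qs = 4·128 - 367 = 145.
Quantity traded falls to 19. At Q = 19 the demand price is (403 - 19)/3 = 128 and the supply price is (367 + 19)/4 = 96.5.
Deadweight loss = ½ · (128 - 96.5) · (73 - 19) = ½ · 31.5 · 54 = 850.5.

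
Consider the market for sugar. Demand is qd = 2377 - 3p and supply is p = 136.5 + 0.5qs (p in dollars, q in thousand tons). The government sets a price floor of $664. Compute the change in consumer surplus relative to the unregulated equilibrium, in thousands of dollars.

Rearranging supply gives qs = 2p - 273. Setting quantity demanded equal to quantity supplied, 2377 - 3p = 2p - 273, gives p* = 530 and q* = 787.
Since 664 > 530, the floor is binding.
At p = 664: qd = 2377 - 3·664 = 385 and qs = 2·664 - 273 = 1055.
Consumer surplus without the control is ½ · (2377/3 - 530) · 787 = 619369/6.
With the floor, consumers buy 385 units at 664, so CS = ½ · (2377/3 - 664) · 385 = 148225/6.
Change in consumer surplus = 148225/6 - 619369/6 = -78524.

-78524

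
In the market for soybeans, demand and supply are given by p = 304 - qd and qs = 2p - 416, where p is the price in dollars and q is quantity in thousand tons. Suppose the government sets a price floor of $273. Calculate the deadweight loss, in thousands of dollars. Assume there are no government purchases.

Rearranging demand gives qd = 304 - p. Setting quantity demanded equal to quantity supplied, 304 - p = 2p - 416, gives p* = 240 and q* = 64.
Because the floor (273) lies above the market-clearing price, it is binding.
At p = 273: qd = 304 - 273 = 31 and qs = 2·273 - 416 = 130.
Quantity traded falls to 31. At q = 31 the demand price is 304 - 31 = 273 and the supply price is (416 + 31)/2 = 223.5.
Deadweight loss = ½ · (273 - 223.5) · (64 - 31) = ½ · 49.5 · 33 = 816.75.

816.75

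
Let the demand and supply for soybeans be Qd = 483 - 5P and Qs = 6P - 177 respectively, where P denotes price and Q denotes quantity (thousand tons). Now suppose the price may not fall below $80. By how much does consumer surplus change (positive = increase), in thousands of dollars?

Equilibrium: 483 - 5P = 6P - 177, so 660 = 11P and P* = 60, Q* = 183.
Since 80 > 60, the floor is binding.
At P = 80: Qd = 483 - 5·80 = 83 and Qs = 6·80 - 177 = 303.
Consumer surplus without the control is ½ · (96.6 - 60) · 183 = 3348.9.
With the floor, consumers buy 83 units at 80, so CS = ½ · (96.6 - 80) · 83 = 688.9.
Change in consumer surplus = 688.9 - 3348.9 = -2660.

-2660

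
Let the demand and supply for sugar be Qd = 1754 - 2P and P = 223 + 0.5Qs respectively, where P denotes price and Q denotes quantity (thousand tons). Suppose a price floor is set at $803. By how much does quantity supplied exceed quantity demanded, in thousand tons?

1012

Rearranging supply gives Qs = 2P - 446. In a free market, 1754 - 2P = 2P - 446 gives the equilibrium P* = 550, Q* = 654.
Because the floor (803) lies above the market-clearing price, it is binding.
At P = 803: Qd = 1754 - 2·803 = 148 and Qs = 2·803 - 446 = 1160.
Surplus = Qs - Qd = 1160 - 148 = 1012.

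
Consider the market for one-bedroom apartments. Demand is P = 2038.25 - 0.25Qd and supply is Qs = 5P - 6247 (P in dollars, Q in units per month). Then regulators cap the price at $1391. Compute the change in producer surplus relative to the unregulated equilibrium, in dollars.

-257174.5

Rearranging demand gives Qd = 8153 - 4P. Equilibrium: 8153 - 4P = 5P - 6247, so 14400 = 9P and P* = 1600, Q* = 1753.
The ceiling of 1391 is below the equilibrium price 1600, so it binds.
At P = 1391: Qd = 8153 - 4·1391 = 2589 and Qs = 5·1391 - 6247 = 708.
Producer surplus without the control is ½ · (1600 - 1249.4) · 1753 = 307300.9.
With the ceiling, producers sell 708 units at 1391, so PS = ½ · (1391 - 1249.4) · 708 = 50126.4.
Change in producer surplus = 50126.4 - 307300.9 = -257174.5.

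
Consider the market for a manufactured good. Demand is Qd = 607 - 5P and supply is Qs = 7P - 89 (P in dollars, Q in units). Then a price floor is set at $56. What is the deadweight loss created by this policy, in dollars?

In a free market, 607 - 5P = 7P - 89 gives the equilibrium P* = 58, Q* = 317.
The floor of 56 is below the equilibrium price 58, so it is not binding; the market clears at P* = 58, Q* = 317.
Since the control does not bind, no trades are prevented and deadweight loss is zero.

0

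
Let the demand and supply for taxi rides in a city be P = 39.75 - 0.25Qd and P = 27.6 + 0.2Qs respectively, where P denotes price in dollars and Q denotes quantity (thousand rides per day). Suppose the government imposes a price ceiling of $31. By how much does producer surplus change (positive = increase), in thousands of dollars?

-44

Rearranging demand gives Qd = 159 - 4P; rearranging supply gives Qs = 5P - 138. Setting quantity demanded equal to quantity supplied, 159 - 4P = 5P - 138, gives P* = 33 and Q* = 27.
Since 31 < 33, the ceiling is binding.
At P = 31: Qd = 159 - 4·31 = 35 and Qs = 5·31 - 138 = 17.
Producer surplus without the control is ½ · (33 - 27.6) · 27 = 72.9.
With the ceiling, producers sell 17 units at 31, so PS = ½ · (31 - 27.6) · 17 = 28.9.
Change in producer surplus = 28.9 - 72.9 = -44.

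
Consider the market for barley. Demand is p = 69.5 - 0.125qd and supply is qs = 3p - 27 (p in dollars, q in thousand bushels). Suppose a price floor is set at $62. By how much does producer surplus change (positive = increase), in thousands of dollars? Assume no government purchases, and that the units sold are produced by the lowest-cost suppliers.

Rearranging demand gives qd = 556 - 8p. Equilibrium: 556 - 8p = 3p - 27, so 583 = 11p and p* = 53, q* = 132.
The floor of 62 is above the equilibrium price 53, so it binds.
At p = 62: qd = 556 - 8·62 = 60 and qs = 3·62 - 27 = 159.
Producer surplus without the control is ½ · (53 - 9) · 132 = 2904.
With the floor, 60 units are sold at 62. The supply price at q = 60 is 29, so PS = ½ · [(62 - 9) + (62 - 29)] · 60 = 2580.
Change in producer surplus = 2580 - 2904 = -324.

-324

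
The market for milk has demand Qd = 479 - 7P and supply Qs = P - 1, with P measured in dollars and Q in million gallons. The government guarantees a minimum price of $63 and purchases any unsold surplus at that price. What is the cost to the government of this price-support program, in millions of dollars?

In a free market, 479 - 7P = P - 1 gives the equilibrium P* = 60, Q* = 59.
The floor of 63 is above the equilibrium price 60, so it binds.
At P = 63: Qd = 479 - 7·63 = 38 and Qs = 63 - 1 = 62.
Surplus = Qs - Qd = 24.
Government expenditure = surplus × support price = 24 × 63 = 1512.

1512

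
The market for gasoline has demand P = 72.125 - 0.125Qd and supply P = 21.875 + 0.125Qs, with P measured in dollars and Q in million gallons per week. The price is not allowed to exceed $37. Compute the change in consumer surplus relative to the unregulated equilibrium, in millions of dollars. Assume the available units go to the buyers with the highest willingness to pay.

810

Rearranging demand gives Qd = 577 - 8P; rearranging supply gives Qs = 8P - 175. Setting quantity demanded equal to quantity supplied, 577 - 8P = 8P - 175, gives P* = 47 and Q* = 201.
The ceiling of 37 is below the equilibrium price 47, so it binds.
At P = 37: Qd = 577 - 8·37 = 281 and Qs = 8·37 - 175 = 121.
Consumer surplus without the control is ½ · (72.125 - 47) · 201 = 2525.0625.
With the ceiling, 121 units are sold at 37 (assume they go to the highest-value buyers). The demand price at Q = 121 is 57, so CS = ½ · [(72.125 - 37) + (57 - 37)] · 121 = 3335.0625.
Change in consumer surplus = 3335.0625 - 2525.0625 = 810.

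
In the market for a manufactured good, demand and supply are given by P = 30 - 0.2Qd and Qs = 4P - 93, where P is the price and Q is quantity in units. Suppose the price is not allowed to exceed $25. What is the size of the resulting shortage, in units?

18

Rearranging demand gives Qd = 150 - 5P. Without the control the market clears where 150 - 5P = 4P - 93, i.e. P* = 27 and Q* = 15.
The ceiling of 25 is below the equilibrium price 27, so it binds.
At P = 25: Qd = 150 - 5·25 = 25 and Qs = 4·25 - 93 = 7.
Shortage = Qd - Qs = 25 - 7 = 18.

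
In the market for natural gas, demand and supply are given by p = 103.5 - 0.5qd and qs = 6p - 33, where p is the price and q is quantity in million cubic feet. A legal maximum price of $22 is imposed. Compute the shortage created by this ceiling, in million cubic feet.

Rearranging demand gives qd = 207 - 2p. In a free market, 207 - 2p = 6p - 33 gives the equilibrium p* = 30, q* = 147.
Because the ceiling (22) lies below the market-clearing price, it is binding.
At p = 22: qd = 207 - 2·22 = 163 and qs = 6·22 - 33 = 99.
Shortage = qd - qs = 163 - 99 = 64.

64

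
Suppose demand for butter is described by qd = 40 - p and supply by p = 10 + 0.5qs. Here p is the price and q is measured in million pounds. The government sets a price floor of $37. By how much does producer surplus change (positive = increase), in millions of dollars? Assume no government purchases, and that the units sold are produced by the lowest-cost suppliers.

-21.25

Rearranging supply gives qs = 2p - 20. Setting quantity demanded equal to quantity supplied, 40 - p = 2p - 20, gives p* = 20 and q* = 20.
Since 37 > 20, the floor is binding.
At p = 37: qd = 40 - 37 = 3 and qs = 2·37 - 20 = 54.
Producer surplus without the control is ½ · (20 - 10) · 20 = 100.
With the floor, 3 units are sold at 37. The supply price at q = 3 is 11.5, so PS = ½ · [(37 - 10) + (37 - 11.5)] · 3 = 78.75.
Change in producer surplus = 78.75 - 100 = -21.25.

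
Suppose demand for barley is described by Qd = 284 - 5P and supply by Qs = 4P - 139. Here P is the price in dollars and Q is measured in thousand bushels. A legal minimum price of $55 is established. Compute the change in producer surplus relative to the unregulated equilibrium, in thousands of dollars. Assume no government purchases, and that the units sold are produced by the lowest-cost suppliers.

Equilibrium: 284 - 5P = 4P - 139, so 423 = 9P and P* = 47, Q* = 49.
Because the floor (55) lies above the market-clearing price, it is binding.
At P = 55: Qd = 284 - 5·55 = 9 and Qs = 4·55 - 139 = 81.
Producer surplus without the control is ½ · (47 - 34.75) · 49 = 300.125.
With the floor, 9 units are sold at 55. The supply price at Q = 9 is 37, so PS = ½ · [(55 - 34.75) + (55 - 37)] · 9 = 172.125.
Change in producer surplus = 172.125 - 300.125 = -128.

-128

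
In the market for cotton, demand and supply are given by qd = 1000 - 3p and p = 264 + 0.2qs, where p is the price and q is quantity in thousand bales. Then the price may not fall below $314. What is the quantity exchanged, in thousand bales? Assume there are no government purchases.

58

Rearranging supply gives qs = 5p - 1320. Without the control the market clears where 1000 - 3p = 5p - 1320, i.e. p* = 290 and q* = 130.
Since 314 > 290, the floor is binding.
At p = 314: qd = 1000 - 3·314 = 58 and qs = 5·314 - 1320 = 250.
The quantity actually transacted is the short side, demand: 58.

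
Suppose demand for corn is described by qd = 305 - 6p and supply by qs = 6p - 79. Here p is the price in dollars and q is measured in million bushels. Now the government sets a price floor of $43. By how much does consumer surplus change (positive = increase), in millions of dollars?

-880

Without the control the market clears where 305 - 6p = 6p - 79, i.e. p* = 32 and q* = 113.
The floor of 43 is above the equilibrium price 32, so it binds.
At p = 43: qd = 305 - 6·43 = 47 and qs = 6·43 - 79 = 179.
Consumer surplus without the control is ½ · (305/6 - 32) · 113 = 12769/12.
With the floor, consumers buy 47 units at 43, so CS = ½ · (305/6 - 43) · 47 = 2209/12.
Change in consumer surplus = 2209/12 - 12769/12 = -880.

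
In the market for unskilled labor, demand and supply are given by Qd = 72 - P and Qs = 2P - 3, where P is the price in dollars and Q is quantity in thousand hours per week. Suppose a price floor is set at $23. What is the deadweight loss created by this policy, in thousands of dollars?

0

Without the control the market clears where 72 - P = 2P - 3, i.e. P* = 25 and Q* = 47.
Since 23 is below P* = 25, the floor does not bind and the free-market outcome prevails.
Since the control does not bind, no trades are prevented and deadweight loss is zero.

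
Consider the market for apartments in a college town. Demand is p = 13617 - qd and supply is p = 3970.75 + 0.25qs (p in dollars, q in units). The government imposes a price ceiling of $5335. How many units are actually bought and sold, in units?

5457

Rearranging demand gives qd = 13617 - p; rearranging supply gives qs = 4p - 15883. Setting quantity demanded equal to quantity supplied, 13617 - p = 4p - 15883, gives p* = 5900 and q* = 7717.
Because the ceiling (5335) lies below the market-clearing price, it is binding.
At p = 5335: qd = 13617 - 5335 = 8282 and qs = 4·5335 - 15883 = 5457.
The quantity actually transacted is the short side, supply: 5457.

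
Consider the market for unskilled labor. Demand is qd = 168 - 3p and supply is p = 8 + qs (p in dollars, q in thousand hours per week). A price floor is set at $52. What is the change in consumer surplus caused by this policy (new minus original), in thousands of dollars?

Rearranging supply gives qs = p - 8. Without the control the market clears where 168 - 3p = p - 8, i.e. p* = 44 and q* = 36.
The floor of 52 is above the equilibrium price 44, so it binds.
At p = 52: qd = 168 - 3·52 = 12 and qs = 52 - 8 = 44.
Consumer surplus without the control is ½ · (56 - 44) · 36 = 216.
With the floor, consumers buy 12 units at 52, so CS = ½ · (56 - 52) · 12 = 24.
Change in consumer surplus = 24 - 216 = -192.

-192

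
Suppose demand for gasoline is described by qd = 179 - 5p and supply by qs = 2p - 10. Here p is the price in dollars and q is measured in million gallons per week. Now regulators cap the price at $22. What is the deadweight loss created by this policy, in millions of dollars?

35

In a free market, 179 - 5p = 2p - 10 gives the equilibrium p* = 27, q* = 44.
Because the ceiling (22) lies below the market-clearing price, it is binding.
At p = 22: qd = 179 - 5·22 = 69 and qs = 2·22 - 10 = 34.
Quantity traded falls to 34. At q = 34 the demand price is (179 - 34)/5 = 29 and the supply price is (10 + 34)/2 = 22.
Deadweight loss = ½ · (29 - 22) · (44 - 34) = ½ · 7 · 10 = 35.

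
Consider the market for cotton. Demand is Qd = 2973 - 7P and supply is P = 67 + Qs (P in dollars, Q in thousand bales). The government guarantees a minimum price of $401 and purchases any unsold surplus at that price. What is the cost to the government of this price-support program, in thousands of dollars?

Rearranging supply gives Qs = P - 67. Without the control the market clears where 2973 - 7P = P - 67, i.e. P* = 380 and Q* = 313.
Because the floor (401) lies above the market-clearing price, it is binding.
At P = 401: Qd = 2973 - 7·401 = 166 and Qs = 401 - 67 = 334.
Surplus = Qs - Qd = 168.
Government expenditure = surplus × support price = 168 × 401 = 67368.

67368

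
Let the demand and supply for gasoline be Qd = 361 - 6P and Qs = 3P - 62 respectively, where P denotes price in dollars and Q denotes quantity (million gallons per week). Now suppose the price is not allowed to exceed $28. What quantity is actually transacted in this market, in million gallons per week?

22

In a free market, 361 - 6P = 3P - 62 gives the equilibrium P* = 47, Q* = 79.
The ceiling of 28 is below the equilibrium price 47, so it binds.
At P = 28: Qd = 361 - 6·28 = 193 and Qs = 3·28 - 62 = 22.
The quantity actually transacted is the short side, supply: 22.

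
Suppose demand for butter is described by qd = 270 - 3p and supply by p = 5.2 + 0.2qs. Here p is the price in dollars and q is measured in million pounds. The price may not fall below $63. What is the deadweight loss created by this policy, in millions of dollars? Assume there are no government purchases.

Rearranging supply gives qs = 5p - 26. Setting quantity demanded equal to quantity supplied, 270 - 3p = 5p - 26, gives p* = 37 and q* = 159.
Since 63 > 37, the floor is binding.
At p = 63: qd = 270 - 3·63 = 81 and qs = 5·63 - 26 = 289.
Quantity traded falls to 81. At q = 81 the demand price is (270 - 81)/3 = 63 and the supply price is (26 + 81)/5 = 21.4.
Deadweight loss = ½ · (63 - 21.4) · (159 - 81) = ½ · 41.6 · 78 = 1622.4.

1622.4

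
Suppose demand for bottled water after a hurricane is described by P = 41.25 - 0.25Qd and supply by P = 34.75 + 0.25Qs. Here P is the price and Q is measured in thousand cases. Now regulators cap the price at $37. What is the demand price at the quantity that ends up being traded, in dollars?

Rearranging demand gives Qd = 165 - 4P; rearranging supply gives Qs = 4P - 139. Setting quantity demanded equal to quantity supplied, 165 - 4P = 4P - 139, gives P* = 38 and Q* = 13.
Because the ceiling (37) lies below the market-clearing price, it is binding.
At P = 37: Qd = 165 - 4·37 = 17 and Qs = 4·37 - 139 = 9.
Only 9 units reach the market. On the demand curve, the marginal buyer's willingness to pay at Q = 9 is (165 - 9)/4 = 39.

39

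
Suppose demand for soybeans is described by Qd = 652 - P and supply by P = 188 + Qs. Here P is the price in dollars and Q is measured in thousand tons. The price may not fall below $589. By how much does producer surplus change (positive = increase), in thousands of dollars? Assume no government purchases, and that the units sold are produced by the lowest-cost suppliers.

-3633.5

Rearranging supply gives Qs = P - 188. Without the control the market clears where 652 - P = P - 188, i.e. P* = 420 and Q* = 232.
Since 589 > 420, the floor is binding.
At P = 589: Qd = 652 - 589 = 63 and Qs = 589 - 188 = 401.
Producer surplus without the control is ½ · (420 - 188) · 232 = 26912.
With the floor, 63 units are sold at 589. The supply price at Q = 63 is 251, so PS = ½ · [(589 - 188) + (589 - 251)] · 63 = 23278.5.
Change in producer surplus = 23278.5 - 26912 = -3633.5.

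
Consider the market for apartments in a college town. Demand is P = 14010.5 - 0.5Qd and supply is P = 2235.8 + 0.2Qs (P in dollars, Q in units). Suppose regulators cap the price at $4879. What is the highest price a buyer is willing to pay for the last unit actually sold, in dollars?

7402.5

Rearranging demand gives Qd = 28021 - 2P; rearranging supply gives Qs = 5P - 11179. In a free market, 28021 - 2P = 5P - 11179 gives the equilibrium P* = 5600, Q* = 16821.
Because the ceiling (4879) lies below the market-clearing price, it is binding.
At P = 4879: Qd = 28021 - 2·4879 = 18263 and Qs = 5·4879 - 11179 = 13216.
Only 13216 units reach the market. On the demand curve, the marginal buyer's willingness to pay at Q = 13216 is (28021 - 13216)/2 = 7402.5.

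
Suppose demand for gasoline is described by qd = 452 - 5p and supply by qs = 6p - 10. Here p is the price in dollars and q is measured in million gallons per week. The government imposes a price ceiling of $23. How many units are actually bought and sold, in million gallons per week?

128

In a free market, 452 - 5p = 6p - 10 gives the equilibrium p* = 42, q* = 242.
Because the ceiling (23) lies below the market-clearing price, it is binding.
At p = 23: qd = 452 - 5·23 = 337 and qs = 6·23 - 10 = 128.
The quantity actually transacted is the short side, supply: 128.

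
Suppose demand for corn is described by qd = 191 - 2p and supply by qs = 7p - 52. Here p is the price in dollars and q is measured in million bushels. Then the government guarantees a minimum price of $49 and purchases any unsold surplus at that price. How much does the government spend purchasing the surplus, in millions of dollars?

Without the control the market clears where 191 - 2p = 7p - 52, i.e. p* = 27 and q* = 137.
Because the floor (49) lies above the market-clearing price, it is binding.
At p = 49: qd = 191 - 2·49 = 93 and qs = 7·49 - 52 = 291.
Surplus = qs - qd = 198.
Government expenditure = surplus × support price = 198 × 49 = 9702.

9702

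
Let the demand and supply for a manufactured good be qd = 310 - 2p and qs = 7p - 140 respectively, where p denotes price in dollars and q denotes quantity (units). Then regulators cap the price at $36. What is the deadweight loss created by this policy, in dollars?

3087

Setting quantity demanded equal to quantity supplied, 310 - 2p = 7p - 140, gives p* = 50 and q* = 210.
Because the ceiling (36) lies below the market-clearing price, it is binding.
At p = 36: qd = 310 - 2·36 = 238 and qs = 7·36 - 140 = 112.
Quantity traded falls to 112. At q = 112 the demand price is (310 - 112)/2 = 99 and the supply price is (140 + 112)/7 = 36.
Deadweight loss = ½ · (99 - 36) · (210 - 112) = ½ · 63 · 98 = 3087.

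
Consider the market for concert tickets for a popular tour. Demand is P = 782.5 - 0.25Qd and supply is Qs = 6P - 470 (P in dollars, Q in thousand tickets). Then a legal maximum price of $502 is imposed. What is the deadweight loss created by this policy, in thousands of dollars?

0

Rearranging demand gives Qd = 3130 - 4P. Without the control the market clears where 3130 - 4P = 6P - 470, i.e. P* = 360 and Q* = 1690.
Since 502 is above P* = 360, the ceiling does not bind and the free-market outcome prevails.
Since the control does not bind, no trades are prevented and deadweight loss is zero.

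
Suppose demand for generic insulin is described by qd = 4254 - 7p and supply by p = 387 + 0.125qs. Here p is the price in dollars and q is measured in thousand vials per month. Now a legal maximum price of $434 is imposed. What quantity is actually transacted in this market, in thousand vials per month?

Rearranging supply gives qs = 8p - 3096. Equilibrium: 4254 - 7p = 8p - 3096, so 7350 = 15p and p* = 490, q* = 824.
Since 434 < 490, the ceiling is binding.
At p = 434: qd = 4254 - 7·434 = 1216 and qs = 8·434 - 3096 = 376.
The quantity actually transacted is the short side, supply: 376.

376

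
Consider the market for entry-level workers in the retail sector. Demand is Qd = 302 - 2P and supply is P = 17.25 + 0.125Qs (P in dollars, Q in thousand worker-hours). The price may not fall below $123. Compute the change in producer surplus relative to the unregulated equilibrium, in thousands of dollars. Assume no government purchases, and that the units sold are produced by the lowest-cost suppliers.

Rearranging supply gives Qs = 8P - 138. Setting quantity demanded equal to quantity supplied, 302 - 2P = 8P - 138, gives P* = 44 and Q* = 214.
The floor of 123 is above the equilibrium price 44, so it binds.
At P = 123: Qd = 302 - 2·123 = 56 and Qs = 8·123 - 138 = 846.
Producer surplus without the control is ½ · (44 - 17.25) · 214 = 2862.25.
With the floor, 56 units are sold at 123. The supply price at Q = 56 is 24.25, so PS = ½ · [(123 - 17.25) + (123 - 24.25)] · 56 = 5726.
Change in producer surplus = 5726 - 2862.25 = 2863.75.

2863.75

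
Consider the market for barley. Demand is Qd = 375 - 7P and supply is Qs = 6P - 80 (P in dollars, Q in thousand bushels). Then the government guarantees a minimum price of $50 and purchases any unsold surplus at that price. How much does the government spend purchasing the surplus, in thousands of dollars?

Without the control the market clears where 375 - 7P = 6P - 80, i.e. P* = 35 and Q* = 130.
Because the floor (50) lies above the market-clearing price, it is binding.
At P = 50: Qd = 375 - 7·50 = 25 and Qs = 6·50 - 80 = 220.
Surplus = Qs - Qd = 195.
Government expenditure = surplus × support price = 195 × 50 = 9750.

9750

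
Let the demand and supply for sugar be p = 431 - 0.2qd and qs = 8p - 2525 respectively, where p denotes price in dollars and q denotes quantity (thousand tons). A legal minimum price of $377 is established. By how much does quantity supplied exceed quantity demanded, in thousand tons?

Rearranging demand gives qd = 2155 - 5p. Without the control the market clears where 2155 - 5p = 8p - 2525, i.e. p* = 360 and q* = 355.
Since 377 > 360, the floor is binding.
At p = 377: qd = 2155 - 5·377 = 270 and qs = 8·377 - 2525 = 491.
Surplus = qs - qd = 491 - 270 = 221.

221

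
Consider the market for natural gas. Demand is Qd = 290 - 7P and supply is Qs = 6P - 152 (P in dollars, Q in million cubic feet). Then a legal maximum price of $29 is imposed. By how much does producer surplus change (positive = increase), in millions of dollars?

-185

Without the control the market clears where 290 - 7P = 6P - 152, i.e. P* = 34 and Q* = 52.
Because the ceiling (29) lies below the market-clearing price, it is binding.
At P = 29: Qd = 290 - 7·29 = 87 and Qs = 6·29 - 152 = 22.
Producer surplus without the control is ½ · (34 - 76/3) · 52 = 676/3.
With the ceiling, producers sell 22 units at 29, so PS = ½ · (29 - 76/3) · 22 = 121/3.
Change in producer surplus = 121/3 - 676/3 = -185.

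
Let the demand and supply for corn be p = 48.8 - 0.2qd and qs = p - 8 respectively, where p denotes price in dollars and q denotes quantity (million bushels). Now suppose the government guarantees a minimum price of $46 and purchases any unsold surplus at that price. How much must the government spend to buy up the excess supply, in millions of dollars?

1104

Rearranging demand gives qd = 244 - 5p. Without the control the market clears where 244 - 5p = p - 8, i.e. p* = 42 and q* = 34.
Because the floor (46) lies above the market-clearing price, it is binding.
At p = 46: qd = 244 - 5·46 = 14 and qs = 46 - 8 = 38.
Surplus = qs - qd = 24.
Government expenditure = surplus × support price = 24 × 46 = 1104.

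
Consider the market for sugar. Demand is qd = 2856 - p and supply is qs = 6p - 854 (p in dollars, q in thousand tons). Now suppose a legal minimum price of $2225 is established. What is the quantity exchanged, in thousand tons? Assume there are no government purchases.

In a free market, 2856 - p = 6p - 854 gives the equilibrium p* = 530, q* = 2326.
Because the floor (2225) lies above the market-clearing price, it is binding.
At p = 2225: qd = 2856 - 2225 = 631 and qs = 6·2225 - 854 = 12496.
The quantity actually transacted is the short side, demand: 631.

631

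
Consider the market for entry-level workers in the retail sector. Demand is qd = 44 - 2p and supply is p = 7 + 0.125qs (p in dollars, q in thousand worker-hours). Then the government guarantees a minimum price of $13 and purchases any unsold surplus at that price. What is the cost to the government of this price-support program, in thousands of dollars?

Rearranging supply gives qs = 8p - 56. In a free market, 44 - 2p = 8p - 56 gives the equilibrium p* = 10, q* = 24.
The floor of 13 is above the equilibrium price 10, so it binds.
At p = 13: qd = 44 - 2·13 = 18 and qs = 8·13 - 56 = 48.
Surplus = qs - qd = 30.
Government expenditure = surplus × support price = 30 × 13 = 390.

390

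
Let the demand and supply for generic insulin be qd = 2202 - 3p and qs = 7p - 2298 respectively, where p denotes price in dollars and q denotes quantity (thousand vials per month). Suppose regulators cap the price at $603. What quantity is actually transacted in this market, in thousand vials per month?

852

Setting quantity demanded equal to quantity supplied, 2202 - 3p = 7p - 2298, gives p* = 450 and q* = 852.
The ceiling of 603 is above the equilibrium price 450, so it is not binding; the market clears at p* = 450, q* = 852.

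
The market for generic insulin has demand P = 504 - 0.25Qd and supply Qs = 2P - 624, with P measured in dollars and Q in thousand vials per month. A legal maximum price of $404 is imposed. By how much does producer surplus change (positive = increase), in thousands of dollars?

Rearranging demand gives Qd = 2016 - 4P. Without the control the market clears where 2016 - 4P = 2P - 624, i.e. P* = 440 and Q* = 256.
The ceiling of 404 is below the equilibrium price 440, so it binds.
At P = 404: Qd = 2016 - 4·404 = 400 and Qs = 2·404 - 624 = 184.
Producer surplus without the control is ½ · (440 - 312) · 256 = 16384.
With the ceiling, producers sell 184 units at 404, so PS = ½ · (404 - 312) · 184 = 8464.
Change in producer surplus = 8464 - 16384 = -7920.

-7920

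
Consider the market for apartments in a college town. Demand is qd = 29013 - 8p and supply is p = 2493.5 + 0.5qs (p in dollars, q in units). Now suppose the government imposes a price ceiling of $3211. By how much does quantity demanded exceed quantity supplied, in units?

1890

Rearranging supply gives qs = 2p - 4987. In a free market, 29013 - 8p = 2p - 4987 gives the equilibrium p* = 3400, q* = 1813.
The ceiling of 3211 is below the equilibrium price 3400, so it binds.
At p = 3211: qd = 29013 - 8·3211 = 3325 and qs = 2·3211 - 4987 = 1435.
Shortage = qd - qs = 3325 - 1435 = 1890.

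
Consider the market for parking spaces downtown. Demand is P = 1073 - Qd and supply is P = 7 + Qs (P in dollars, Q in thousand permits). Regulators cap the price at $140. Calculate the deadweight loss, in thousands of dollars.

160000

Rearranging demand gives Qd = 1073 - P; rearranging supply gives Qs = P - 7. In a free market, 1073 - P = P - 7 gives the equilibrium P* = 540, Q* = 533.
Since 140 < 540, the ceiling is binding.
At P = 140: Qd = 1073 - 140 = 933 and Qs = 140 - 7 = 133.
Quantity traded falls to 133. At Q = 133 the demand price is 1073 - 133 = 940 and the supply price is 7 + 133 = 140.
Deadweight loss = ½ · (940 - 140) · (533 - 133) = ½ · 800 · 400 = 160000.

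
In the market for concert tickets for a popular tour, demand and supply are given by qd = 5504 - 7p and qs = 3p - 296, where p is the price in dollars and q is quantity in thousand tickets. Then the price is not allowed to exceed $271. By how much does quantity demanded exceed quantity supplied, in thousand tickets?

3090

Equilibrium: 5504 - 7p = 3p - 296, so 5800 = 10p and p* = 580, q* = 1444.
Since 271 < 580, the ceiling is binding.
At p = 271: qd = 5504 - 7·271 = 3607 and qs = 3·271 - 296 = 517.
Shortage = qd - qs = 3607 - 517 = 3090.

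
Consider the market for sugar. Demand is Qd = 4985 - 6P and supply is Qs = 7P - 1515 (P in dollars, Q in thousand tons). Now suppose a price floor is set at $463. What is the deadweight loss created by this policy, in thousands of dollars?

Without the control the market clears where 4985 - 6P = 7P - 1515, i.e. P* = 500 and Q* = 1985.
The floor of 463 is below the equilibrium price 500, so it is not binding; the market clears at P* = 500, Q* = 1985.
Since the control does not bind, no trades are prevented and deadweight loss is zero.

0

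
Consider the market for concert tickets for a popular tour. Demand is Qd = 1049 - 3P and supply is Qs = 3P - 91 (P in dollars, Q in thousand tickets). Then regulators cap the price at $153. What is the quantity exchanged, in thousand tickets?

368

In a free market, 1049 - 3P = 3P - 91 gives the equilibrium P* = 190, Q* = 479.
Since 153 < 190, the ceiling is binding.
At P = 153: Qd = 1049 - 3·153 = 590 and Qs = 3·153 - 91 = 368.
The quantity actually transacted is the short side, supply: 368.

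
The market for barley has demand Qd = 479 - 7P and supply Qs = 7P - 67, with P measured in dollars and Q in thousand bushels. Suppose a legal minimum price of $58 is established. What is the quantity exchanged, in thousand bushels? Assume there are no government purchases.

Setting quantity demanded equal to quantity supplied, 479 - 7P = 7P - 67, gives P* = 39 and Q* = 206.
Because the floor (58) lies above the market-clearing price, it is binding.
At P = 58: Qd = 479 - 7·58 = 73 and Qs = 7·58 - 67 = 339.
The quantity actually transacted is the short side, demand: 73.

73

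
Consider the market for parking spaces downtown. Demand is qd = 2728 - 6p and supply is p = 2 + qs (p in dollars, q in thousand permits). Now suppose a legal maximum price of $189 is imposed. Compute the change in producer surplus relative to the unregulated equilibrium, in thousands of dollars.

-57787.5

Rearranging supply gives qs = p - 2. In a free market, 2728 - 6p = p - 2 gives the equilibrium p* = 390, q* = 388.
The ceiling of 189 is below the equilibrium price 390, so it binds.
At p = 189: qd = 2728 - 6·189 = 1594 and qs = 189 - 2 = 187.
Producer surplus without the control is ½ · (390 - 2) · 388 = 75272.
With the ceiling, producers sell 187 units at 189, so PS = ½ · (189 - 2) · 187 = 17484.5.
Change in producer surplus = 17484.5 - 75272 = -57787.5.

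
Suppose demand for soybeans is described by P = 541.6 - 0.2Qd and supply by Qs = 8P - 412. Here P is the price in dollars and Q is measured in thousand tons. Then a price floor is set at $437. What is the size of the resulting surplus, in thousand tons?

2561

Rearranging demand gives Qd = 2708 - 5P. Without the control the market clears where 2708 - 5P = 8P - 412, i.e. P* = 240 and Q* = 1508.
Because the floor (437) lies above the market-clearing price, it is binding.
At P = 437: Qd = 2708 - 5·437 = 523 and Qs = 8·437 - 412 = 3084.
Surplus = Qs - Qd = 3084 - 523 = 2561.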